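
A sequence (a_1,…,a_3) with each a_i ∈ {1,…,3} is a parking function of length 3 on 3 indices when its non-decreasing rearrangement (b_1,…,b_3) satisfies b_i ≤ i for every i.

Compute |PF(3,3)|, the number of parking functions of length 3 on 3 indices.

16

#PF = 1·4^2 = 1 · 16 = 16 [KW]
Check (2,3,1) → sorted (1,2,3): b_i ≤ i ∀i, a PF.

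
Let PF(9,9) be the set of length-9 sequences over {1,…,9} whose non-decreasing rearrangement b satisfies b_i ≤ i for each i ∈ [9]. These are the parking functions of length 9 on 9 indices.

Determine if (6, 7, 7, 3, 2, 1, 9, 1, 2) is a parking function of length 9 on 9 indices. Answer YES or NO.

YES

Sorted: b = (1, 1, 2, 2, 3, 6, 7, 7, 9).
  b_1=1 ≤ 1
  b_2=1 ≤ 2
  b_3=2 ≤ 3
  b_4=2 ≤ 4
  b_5=3 ≤ 5
  b_6=6 ≤ 6
  b_7=7 ≤ 7
  b_8=7 ≤ 8
  b_9=9 ≤ 9
All bounds hold ⇒ YES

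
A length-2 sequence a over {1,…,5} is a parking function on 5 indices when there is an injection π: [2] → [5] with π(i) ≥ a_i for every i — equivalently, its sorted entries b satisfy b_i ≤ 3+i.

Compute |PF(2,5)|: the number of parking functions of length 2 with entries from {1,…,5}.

|PF(2,5)| = 4·6^1 = 4·6 = 24 (Konheim–Weiss)
One tuple (3,4) → sorted (3,4): b_i ≤ 3+i ∀i, a PF.

24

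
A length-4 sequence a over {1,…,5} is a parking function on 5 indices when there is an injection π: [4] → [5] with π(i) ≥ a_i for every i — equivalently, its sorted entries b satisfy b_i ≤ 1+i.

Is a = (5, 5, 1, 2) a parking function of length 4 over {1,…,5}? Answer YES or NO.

NO

Rearranged: b = (1, 2, 5, 5).
  b_1=1 ≤ 2
  b_2=2 ≤ 3
  b_3=5 > 4
  fails at i=3 ⇒ NO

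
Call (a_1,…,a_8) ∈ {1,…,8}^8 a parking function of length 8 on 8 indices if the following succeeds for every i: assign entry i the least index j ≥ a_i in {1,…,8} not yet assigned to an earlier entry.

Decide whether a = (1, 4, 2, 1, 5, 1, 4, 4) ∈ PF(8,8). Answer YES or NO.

YES

Rearranged: b = (1, 1, 1, 2, 4, 4, 4, 5).
  b_1=1 ≤ 1
  b_2=1 ≤ 2
  b_3=1 ≤ 3
  b_4=2 ≤ 4
  b_5=4 ≤ 5
  b_6=4 ≤ 6
  b_7=4 ≤ 7
  b_8=5 ≤ 8
All bounds hold ⇒ YES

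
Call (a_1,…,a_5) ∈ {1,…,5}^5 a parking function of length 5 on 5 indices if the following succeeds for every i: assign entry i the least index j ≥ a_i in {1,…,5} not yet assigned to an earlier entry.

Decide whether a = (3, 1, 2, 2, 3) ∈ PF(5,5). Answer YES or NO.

Order a: b = (1, 2, 2, 3, 3).
  b_1=1 ≤ 1
  b_2=2 ≤ 2
  b_3=2 ≤ 3
  b_4=3 ≤ 4
  b_5=3 ≤ 5
All bounds hold ⇒ YES

YES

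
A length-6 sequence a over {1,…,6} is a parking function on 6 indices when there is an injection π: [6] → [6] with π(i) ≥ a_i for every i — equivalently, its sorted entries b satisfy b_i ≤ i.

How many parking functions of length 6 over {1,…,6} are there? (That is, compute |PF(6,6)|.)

Count = (6−6+1)·(6+1)^(6−1) = 1×16807 = 16807 (Konheim–Weiss)
One tuple (1,2,5,2,2,2) → sorted (1,2,2,2,2,5): b_i ≤ i ∀i, a PF.

16807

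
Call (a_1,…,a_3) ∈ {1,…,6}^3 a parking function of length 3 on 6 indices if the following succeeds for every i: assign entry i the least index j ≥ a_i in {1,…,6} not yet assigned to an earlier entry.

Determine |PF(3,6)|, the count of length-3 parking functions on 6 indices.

196

Count = (7−3)·7^(3−1) = 4×49 = 196 [KW]
Check (4,6,1) → sorted (1,4,6): b_i ≤ 3+i ∀i, a PF.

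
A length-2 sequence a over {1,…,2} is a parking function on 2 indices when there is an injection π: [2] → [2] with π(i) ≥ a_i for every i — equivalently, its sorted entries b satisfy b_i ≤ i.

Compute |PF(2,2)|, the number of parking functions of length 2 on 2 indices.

|PF(2,2)| = (2−2+1)·(2+1)^(2−1) = 1 · 3 = 3 [KW]
Check (1,1) → sorted (1,1): b_i ≤ i ∀i, a PF.

3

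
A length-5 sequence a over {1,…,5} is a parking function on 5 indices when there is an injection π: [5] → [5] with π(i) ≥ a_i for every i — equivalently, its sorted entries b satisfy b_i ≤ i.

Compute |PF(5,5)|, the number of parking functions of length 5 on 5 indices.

Count = (5+1−5)·(5+1)^{5−1} = 1·1296 = 1296 (Konheim–Weiss)
Check (3,3,2,3,1) → sorted (1,2,3,3,3): b_i ≤ i ∀i, a PF.

1296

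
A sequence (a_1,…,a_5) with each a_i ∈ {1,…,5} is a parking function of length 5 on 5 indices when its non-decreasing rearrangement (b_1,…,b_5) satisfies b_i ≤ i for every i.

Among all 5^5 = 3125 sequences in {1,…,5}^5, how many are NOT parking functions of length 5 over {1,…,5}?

Count = (6−5)·6^(5−1) = 1 · 1296 = 1296 (Pollak)
One tuple (2,2,3,5,3) → sorted (2,2,3,3,5): b_1=2>1, not a PF.
5^5 − 1296 = 3125 − 1296 = 1829

1829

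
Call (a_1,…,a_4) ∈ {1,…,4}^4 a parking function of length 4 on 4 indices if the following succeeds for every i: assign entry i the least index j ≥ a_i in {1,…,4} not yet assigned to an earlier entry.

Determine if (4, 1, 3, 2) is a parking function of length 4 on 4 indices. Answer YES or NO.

YES

Order a: b = (1, 2, 3, 4).
  b_1=1 ≤ 1
  b_2=2 ≤ 2
  b_3=3 ≤ 3
  b_4=4 ≤ 4
All bounds hold ⇒ YES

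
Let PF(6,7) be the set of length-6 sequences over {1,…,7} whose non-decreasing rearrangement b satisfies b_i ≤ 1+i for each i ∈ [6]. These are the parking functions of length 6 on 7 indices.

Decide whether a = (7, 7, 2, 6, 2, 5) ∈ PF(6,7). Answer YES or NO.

Order a: b = (2, 2, 5, 6, 7, 7).
  b_1=2 ≤ 2
  b_2=2 ≤ 3
  b_3=5 > 4
  fails at i=3 ⇒ NO

NO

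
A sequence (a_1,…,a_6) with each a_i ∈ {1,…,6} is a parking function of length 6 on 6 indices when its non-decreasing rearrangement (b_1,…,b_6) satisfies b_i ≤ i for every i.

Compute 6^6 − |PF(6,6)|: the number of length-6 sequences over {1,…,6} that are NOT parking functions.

29849

Count = (6−6+1)·(6+1)^(6−1) = 1 · 16807 = 16807 [KW]
One tuple (1,6,6,5,2,6) → sorted (1,2,5,6,6,6): b_3=5>3, not a PF.
So 46656 − 16807 = 29849 fail.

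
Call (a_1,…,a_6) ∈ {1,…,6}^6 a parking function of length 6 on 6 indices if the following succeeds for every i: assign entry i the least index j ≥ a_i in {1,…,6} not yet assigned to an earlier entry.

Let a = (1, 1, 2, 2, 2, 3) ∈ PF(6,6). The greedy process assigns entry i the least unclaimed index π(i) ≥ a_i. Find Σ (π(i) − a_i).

Σπ(i) = 1+…+6 = 21; Σa = 1+1+2+2+2+3 = 11; disp = 21−11 = 10.

10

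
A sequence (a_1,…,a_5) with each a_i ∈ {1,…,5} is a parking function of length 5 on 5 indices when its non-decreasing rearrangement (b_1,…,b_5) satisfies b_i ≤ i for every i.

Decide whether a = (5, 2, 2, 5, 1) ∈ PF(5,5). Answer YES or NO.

NO

Order a: b = (1, 2, 2, 5, 5).
  b_1=1 ≤ 1
  b_2=2 ≤ 2
  b_3=2 ≤ 3
  b_4=5 > 4
  fails at i=4 ⇒ NO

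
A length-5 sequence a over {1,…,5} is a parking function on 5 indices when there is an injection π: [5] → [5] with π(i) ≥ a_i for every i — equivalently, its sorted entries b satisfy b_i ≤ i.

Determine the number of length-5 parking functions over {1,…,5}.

1296

|PF| = (5+1−5)·(5+1)^{5−1} = 1×1296 = 1296
E.g. (2,4,1,4,3) → sorted (1,2,3,4,4): b_i ≤ i ∀i, a PF.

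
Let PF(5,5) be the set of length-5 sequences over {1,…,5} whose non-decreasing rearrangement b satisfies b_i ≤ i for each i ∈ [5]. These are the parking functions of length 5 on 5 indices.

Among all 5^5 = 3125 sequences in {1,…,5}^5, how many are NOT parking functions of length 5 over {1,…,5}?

|PF| = (6−5)·6^(5−1) = 1·1296 = 1296 (Konheim–Weiss)
Example (2,4,4,5,5) → sorted (2,4,4,5,5): b_1=2>1, not a PF.
So 3125 − 1296 = 1829 fail.

1829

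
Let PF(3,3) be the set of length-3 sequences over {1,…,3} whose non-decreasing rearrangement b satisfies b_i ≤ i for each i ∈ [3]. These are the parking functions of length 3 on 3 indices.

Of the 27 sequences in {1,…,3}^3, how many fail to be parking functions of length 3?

11

|PF| = (3−3+1)·(3+1)^(3−1) = 1·16 = 16 [KW]
One tuple (3,3,3) → sorted (3,3,3): b_1=3>1, not a PF.
So 27 − 16 = 11 fail.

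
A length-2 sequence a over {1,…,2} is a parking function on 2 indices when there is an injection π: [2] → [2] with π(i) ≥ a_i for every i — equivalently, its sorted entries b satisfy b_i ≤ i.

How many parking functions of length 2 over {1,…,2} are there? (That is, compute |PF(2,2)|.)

Count = (3−2)·3^(2−1) = 1·3 = 3 [KW]
Example (1,2) → sorted (1,2): b_i ≤ i ∀i, a PF.

3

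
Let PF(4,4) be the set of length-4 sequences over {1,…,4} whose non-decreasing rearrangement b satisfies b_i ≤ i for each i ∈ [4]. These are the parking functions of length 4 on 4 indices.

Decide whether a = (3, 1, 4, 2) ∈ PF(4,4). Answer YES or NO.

Rearranged: b = (1, 2, 3, 4).
  b_1=1 ≤ 1
  b_2=2 ≤ 2
  b_3=3 ≤ 3
  b_4=4 ≤ 4
All bounds hold ⇒ YES

YES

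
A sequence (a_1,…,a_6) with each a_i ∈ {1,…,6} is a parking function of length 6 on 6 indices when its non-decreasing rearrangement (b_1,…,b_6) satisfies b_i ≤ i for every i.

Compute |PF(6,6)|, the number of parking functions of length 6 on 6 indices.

16807

Count = (7−6)·7^(6−1) = 1 · 16807 = 16807 (Konheim–Weiss)
E.g. (1,1,2,5,3,3) → sorted (1,1,2,3,3,5): b_i ≤ i ∀i, a PF.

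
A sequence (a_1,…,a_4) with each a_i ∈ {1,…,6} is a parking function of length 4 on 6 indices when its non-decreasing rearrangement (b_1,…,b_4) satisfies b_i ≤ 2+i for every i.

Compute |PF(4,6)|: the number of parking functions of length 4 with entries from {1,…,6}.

|PF(4,6)| = (7−4)·7^(4−1) = 3 · 343 = 1029 (Konheim–Weiss)
Check (2,4,3,4) → sorted (2,3,4,4): b_i ≤ 2+i ∀i, a PF.

1029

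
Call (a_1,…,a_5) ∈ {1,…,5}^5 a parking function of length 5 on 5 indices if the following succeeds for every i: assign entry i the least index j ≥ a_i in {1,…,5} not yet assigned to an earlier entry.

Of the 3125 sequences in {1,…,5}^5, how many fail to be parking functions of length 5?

#PF = (6−5)·6^(5−1) = 1 · 1296 = 1296 (Pollak)
One tuple (4,5,3,2,5) → sorted (2,3,4,5,5): b_1=2>1, not a PF.
So 3125 − 1296 = 1829 fail.

1829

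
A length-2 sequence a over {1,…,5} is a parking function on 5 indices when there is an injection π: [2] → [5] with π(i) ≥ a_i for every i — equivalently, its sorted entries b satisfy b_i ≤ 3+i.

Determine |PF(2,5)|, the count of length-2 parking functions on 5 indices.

24

#PF = (6−2)·6^(2−1) = 4·6 = 24 (Pollak)
Example (4,2) → sorted (2,4): b_i ≤ 3+i ∀i, a PF.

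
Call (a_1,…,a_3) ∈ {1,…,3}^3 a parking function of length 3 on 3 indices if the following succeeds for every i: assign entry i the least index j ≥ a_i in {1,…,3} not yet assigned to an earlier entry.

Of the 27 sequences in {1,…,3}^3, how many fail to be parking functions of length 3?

11

Count = 1·4^2 = 1×16 = 16
E.g. (3,3,3) → sorted (3,3,3): b_1=3>1, not a PF.
3^3 − 16 = 27 − 16 = 11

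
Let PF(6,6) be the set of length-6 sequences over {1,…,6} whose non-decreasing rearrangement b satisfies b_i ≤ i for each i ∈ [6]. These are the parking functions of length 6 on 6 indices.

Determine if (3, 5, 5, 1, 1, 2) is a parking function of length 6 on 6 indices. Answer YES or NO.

YES

Sorted: b = (1, 1, 2, 3, 5, 5).
  b_1=1 ≤ 1
  b_2=1 ≤ 2
  b_3=2 ≤ 3
  b_4=3 ≤ 4
  b_5=5 ≤ 5
  b_6=5 ≤ 6
All bounds hold ⇒ YES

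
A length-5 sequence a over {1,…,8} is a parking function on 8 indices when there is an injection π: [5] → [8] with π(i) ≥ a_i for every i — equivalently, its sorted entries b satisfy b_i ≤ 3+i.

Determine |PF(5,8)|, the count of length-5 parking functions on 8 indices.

26244

|PF(5,8)| = (8+1−5)·(8+1)^{5−1} = 4 · 6561 = 26244
Check (5,5,4,5,4) → sorted (4,4,5,5,5): b_i ≤ 3+i ∀i, a PF.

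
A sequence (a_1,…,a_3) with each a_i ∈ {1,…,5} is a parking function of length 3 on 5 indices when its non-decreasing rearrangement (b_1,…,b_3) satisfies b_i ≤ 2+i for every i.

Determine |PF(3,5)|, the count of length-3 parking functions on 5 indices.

Count = 3·6^2 = 3×36 = 108 (Konheim–Weiss)
Check (5,2,3) → sorted (2,3,5): b_i ≤ 2+i ∀i, a PF.

108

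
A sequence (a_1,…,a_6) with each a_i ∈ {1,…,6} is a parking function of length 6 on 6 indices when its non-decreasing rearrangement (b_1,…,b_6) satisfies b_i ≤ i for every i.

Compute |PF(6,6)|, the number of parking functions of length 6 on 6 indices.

#PF = (6−6+1)·(6+1)^(6−1) = 1×16807 = 16807 [KW]
E.g. (2,2,3,2,1,4) → sorted (1,2,2,2,3,4): b_i ≤ i ∀i, a PF.

16807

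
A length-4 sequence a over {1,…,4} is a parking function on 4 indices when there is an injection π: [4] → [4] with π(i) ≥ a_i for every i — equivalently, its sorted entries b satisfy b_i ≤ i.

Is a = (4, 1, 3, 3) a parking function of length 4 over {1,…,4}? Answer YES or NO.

NO

Order a: b = (1, 3, 3, 4).
  b_1=1 ≤ 1
  b_2=3 > 2
  fails at i=2 ⇒ NO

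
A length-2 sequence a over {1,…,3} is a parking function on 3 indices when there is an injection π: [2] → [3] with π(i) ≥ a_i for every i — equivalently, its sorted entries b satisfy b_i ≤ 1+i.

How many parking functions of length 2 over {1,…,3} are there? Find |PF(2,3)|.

Count = (3+1−2)·(3+1)^{2−1} = 2 · 4 = 8 [KW]
Example (2,1) → sorted (1,2): b_i ≤ 1+i ∀i, a PF.

8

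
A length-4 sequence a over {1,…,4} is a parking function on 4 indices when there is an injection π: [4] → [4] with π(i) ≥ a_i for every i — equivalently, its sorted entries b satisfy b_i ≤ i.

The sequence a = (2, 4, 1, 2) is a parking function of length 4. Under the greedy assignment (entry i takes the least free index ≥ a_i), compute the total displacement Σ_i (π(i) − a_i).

Σπ = 4·5/2 = 10 (π permutes [4]); Σa = 2+4+1+2 = 9; disp = 10−9 = 1.

1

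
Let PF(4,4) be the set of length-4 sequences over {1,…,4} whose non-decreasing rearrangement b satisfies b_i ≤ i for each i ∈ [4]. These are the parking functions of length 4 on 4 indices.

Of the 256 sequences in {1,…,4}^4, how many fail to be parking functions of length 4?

|PF(4,4)| = (4+1−4)·(4+1)^{4−1} = 1 · 125 = 125 (Pollak)
E.g. (4,2,4,4) → sorted (2,4,4,4): b_1=2>1, not a PF.
4^4 − 125 = 256 − 125 = 131

131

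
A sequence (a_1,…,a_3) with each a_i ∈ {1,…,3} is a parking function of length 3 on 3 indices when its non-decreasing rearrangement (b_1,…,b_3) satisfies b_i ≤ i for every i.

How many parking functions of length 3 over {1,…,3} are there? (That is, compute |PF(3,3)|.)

|PF| = (4−3)·4^(3−1) = 1·16 = 16 (Pollak)
Check (1,1,1) → sorted (1,1,1): b_i ≤ i ∀i, a PF.

16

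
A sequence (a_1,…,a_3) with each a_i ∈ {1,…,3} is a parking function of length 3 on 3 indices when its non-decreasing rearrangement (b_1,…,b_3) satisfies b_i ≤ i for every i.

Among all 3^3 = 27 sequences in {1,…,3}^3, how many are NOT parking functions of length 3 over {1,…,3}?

11

Count = (4−3)·4^(3−1) = 1·16 = 16 [KW]
Check (3,2,2) → sorted (2,2,3): b_1=2>1, not a PF.
Total 27; non-PF = 27−16 = 11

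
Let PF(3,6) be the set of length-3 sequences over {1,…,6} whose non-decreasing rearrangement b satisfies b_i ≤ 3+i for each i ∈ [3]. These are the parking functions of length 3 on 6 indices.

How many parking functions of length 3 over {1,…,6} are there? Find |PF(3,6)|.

|PF| = (6−3+1)·(6+1)^(3−1) = 4·49 = 196 (Pollak)
Example (6,4,3) → sorted (3,4,6): b_i ≤ 3+i ∀i, a PF.

196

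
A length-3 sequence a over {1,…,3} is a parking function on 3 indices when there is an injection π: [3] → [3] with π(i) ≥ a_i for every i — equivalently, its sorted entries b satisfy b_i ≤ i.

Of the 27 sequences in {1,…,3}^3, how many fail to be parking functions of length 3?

Count = 1·4^2 = 1 · 16 = 16 (Konheim–Weiss)
Check (2,3,3) → sorted (2,3,3): b_1=2>1, not a PF.
So 27 − 16 = 11 fail.

11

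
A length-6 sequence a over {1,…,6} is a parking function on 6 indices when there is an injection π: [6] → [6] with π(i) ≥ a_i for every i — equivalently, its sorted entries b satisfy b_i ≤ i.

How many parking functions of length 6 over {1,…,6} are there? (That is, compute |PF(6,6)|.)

16807

Count = (6+1−6)·(6+1)^{6−1} = 1·16807 = 16807 (Konheim–Weiss)
E.g. (2,6,1,4,5,3) → sorted (1,2,3,4,5,6): b_i ≤ i ∀i, a PF.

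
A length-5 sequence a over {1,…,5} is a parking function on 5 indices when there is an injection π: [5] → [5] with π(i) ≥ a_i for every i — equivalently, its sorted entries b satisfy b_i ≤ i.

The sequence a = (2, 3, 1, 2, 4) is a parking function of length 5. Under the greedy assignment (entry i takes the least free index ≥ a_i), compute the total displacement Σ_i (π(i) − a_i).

Σπ = 5·6/2 = 15 (π permutes [5]); Σa = 2+3+1+2+4 = 12; disp = 15−12 = 3.

3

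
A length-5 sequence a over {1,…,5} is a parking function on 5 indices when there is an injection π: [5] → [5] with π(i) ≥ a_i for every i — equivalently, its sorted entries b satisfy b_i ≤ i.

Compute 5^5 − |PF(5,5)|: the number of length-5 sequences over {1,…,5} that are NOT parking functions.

#PF = (5+1−5)·(5+1)^{5−1} = 1 · 1296 = 1296 (Pollak)
E.g. (5,4,3,2,5) → sorted (2,3,4,5,5): b_1=2>1, not a PF.
5^5 − 1296 = 3125 − 1296 = 1829

1829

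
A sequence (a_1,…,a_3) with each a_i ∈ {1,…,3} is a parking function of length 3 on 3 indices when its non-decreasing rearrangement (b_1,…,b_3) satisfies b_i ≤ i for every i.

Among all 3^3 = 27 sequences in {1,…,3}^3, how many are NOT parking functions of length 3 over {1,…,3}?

|PF| = 1·4^2 = 1·16 = 16 [KW]
Example (3,3,3) → sorted (3,3,3): b_1=3>1, not a PF.
Total 27; non-PF = 27−16 = 11

11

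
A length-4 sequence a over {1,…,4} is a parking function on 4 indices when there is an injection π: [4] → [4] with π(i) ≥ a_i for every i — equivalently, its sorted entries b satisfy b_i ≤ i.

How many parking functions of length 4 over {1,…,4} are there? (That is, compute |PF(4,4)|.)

125

|PF| = (4−4+1)·(4+1)^(4−1) = 1 · 125 = 125 (Pollak)
Example (1,2,3,1) → sorted (1,1,2,3): b_i ≤ i ∀i, a PF.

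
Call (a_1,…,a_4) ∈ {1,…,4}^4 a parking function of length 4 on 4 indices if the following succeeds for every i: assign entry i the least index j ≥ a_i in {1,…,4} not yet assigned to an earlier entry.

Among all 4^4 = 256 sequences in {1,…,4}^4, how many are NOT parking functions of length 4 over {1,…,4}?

|PF(4,4)| = 1·5^3 = 1×125 = 125 (Konheim–Weiss)
Check (4,4,1,4) → sorted (1,4,4,4): b_2=4>2, not a PF.
So 256 − 125 = 131 fail.

131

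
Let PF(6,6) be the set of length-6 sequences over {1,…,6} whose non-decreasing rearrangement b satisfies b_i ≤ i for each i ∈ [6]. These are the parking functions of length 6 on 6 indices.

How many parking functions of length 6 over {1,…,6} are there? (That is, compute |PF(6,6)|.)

|PF| = 1·7^5 = 1 · 16807 = 16807 (Konheim–Weiss)
Example (5,2,1,2,5,4) → sorted (1,2,2,4,5,5): b_i ≤ i ∀i, a PF.

16807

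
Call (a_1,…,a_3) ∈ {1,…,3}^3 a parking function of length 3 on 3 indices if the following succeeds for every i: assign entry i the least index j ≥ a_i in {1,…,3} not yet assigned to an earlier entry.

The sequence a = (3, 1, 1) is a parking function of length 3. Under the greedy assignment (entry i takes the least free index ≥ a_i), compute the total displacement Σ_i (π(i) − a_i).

Σπ = 6 ({1..3} each once); Σa = 3+1+1 = 5; disp = 6−5 = 1.

1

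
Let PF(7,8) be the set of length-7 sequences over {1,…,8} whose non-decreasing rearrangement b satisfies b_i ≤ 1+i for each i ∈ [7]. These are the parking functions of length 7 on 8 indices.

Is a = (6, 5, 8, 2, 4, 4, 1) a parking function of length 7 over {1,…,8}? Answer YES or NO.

YES

Order a: b = (1, 2, 4, 4, 5, 6, 8).
  b_1=1 ≤ 2
  b_2=2 ≤ 3
  b_3=4 ≤ 4
  b_4=4 ≤ 5
  b_5=5 ≤ 6
  b_6=6 ≤ 7
  b_7=8 ≤ 8
All bounds hold ⇒ YES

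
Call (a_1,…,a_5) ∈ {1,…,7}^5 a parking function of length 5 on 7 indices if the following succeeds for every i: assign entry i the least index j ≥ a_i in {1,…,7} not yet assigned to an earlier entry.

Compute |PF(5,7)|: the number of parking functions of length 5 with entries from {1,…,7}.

12288

|PF| = 3·8^4 = 3·4096 = 12288 [KW]
One tuple (1,1,3,1,6) → sorted (1,1,1,3,6): b_i ≤ 2+i ∀i, a PF.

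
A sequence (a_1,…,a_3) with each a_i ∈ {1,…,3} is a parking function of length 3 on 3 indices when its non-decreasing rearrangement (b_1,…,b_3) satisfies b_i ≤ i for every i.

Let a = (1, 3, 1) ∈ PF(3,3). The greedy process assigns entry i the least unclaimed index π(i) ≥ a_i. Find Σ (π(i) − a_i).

Σπ(i) = 1+…+3 = 6; Σa = 1+3+1 = 5; disp = 6−5 = 1.

1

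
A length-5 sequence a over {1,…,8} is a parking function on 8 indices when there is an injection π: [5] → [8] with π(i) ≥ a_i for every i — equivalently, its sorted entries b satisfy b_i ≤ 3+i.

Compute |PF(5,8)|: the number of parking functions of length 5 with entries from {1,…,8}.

|PF| = (8+1−5)·(8+1)^{5−1} = 4 · 6561 = 26244 (Konheim–Weiss)
Example (5,1,6,5,8) → sorted (1,5,5,6,8): b_i ≤ 3+i ∀i, a PF.

26244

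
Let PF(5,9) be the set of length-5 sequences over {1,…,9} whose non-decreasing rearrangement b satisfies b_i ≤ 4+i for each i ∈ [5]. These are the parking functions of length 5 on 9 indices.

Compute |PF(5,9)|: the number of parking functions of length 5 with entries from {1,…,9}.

50000

Count = 5·10^4 = 5 · 10000 = 50000
Example (1,3,8,6,1) → sorted (1,1,3,6,8): b_i ≤ 4+i ∀i, a PF.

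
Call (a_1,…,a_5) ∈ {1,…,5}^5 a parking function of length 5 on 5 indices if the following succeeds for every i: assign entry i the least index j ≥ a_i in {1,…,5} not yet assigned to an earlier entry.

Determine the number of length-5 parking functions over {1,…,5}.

1296

|PF(5,5)| = 1·6^4 = 1×1296 = 1296 (Pollak)
E.g. (5,2,1,3,3) → sorted (1,2,3,3,5): b_i ≤ i ∀i, a PF.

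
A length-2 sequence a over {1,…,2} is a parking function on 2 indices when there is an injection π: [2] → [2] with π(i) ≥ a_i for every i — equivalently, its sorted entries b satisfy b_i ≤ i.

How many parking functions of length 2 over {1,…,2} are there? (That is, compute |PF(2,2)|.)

3

|PF(2,2)| = (3−2)·3^(2−1) = 1·3 = 3 (Konheim–Weiss)
One tuple (1,2) → sorted (1,2): b_i ≤ i ∀i, a PF.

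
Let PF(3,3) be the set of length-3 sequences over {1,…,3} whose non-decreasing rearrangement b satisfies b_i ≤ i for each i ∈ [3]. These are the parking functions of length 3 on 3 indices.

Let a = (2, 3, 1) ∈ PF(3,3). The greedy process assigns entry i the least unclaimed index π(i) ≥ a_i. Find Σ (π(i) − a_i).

0

Σπ = 3·4/2 = 6 (π permutes [3]); Σa = 2+3+1 = 6; disp = 6−6 = 0.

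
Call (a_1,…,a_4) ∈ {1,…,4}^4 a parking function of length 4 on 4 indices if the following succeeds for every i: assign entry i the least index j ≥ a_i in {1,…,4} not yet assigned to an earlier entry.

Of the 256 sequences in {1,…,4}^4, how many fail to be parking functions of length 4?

Count = (4−4+1)·(4+1)^(4−1) = 1 · 125 = 125 [KW]
Check (4,1,2,4) → sorted (1,2,4,4): b_3=4>3, not a PF.
So 256 − 125 = 131 fail.

131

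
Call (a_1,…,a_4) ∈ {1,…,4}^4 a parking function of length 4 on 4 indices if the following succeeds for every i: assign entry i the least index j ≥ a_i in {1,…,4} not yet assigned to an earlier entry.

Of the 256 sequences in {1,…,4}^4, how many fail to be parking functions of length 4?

131

|PF(4,4)| = (4−4+1)·(4+1)^(4−1) = 1 · 125 = 125 (Pollak)
One tuple (4,4,4,1) → sorted (1,4,4,4): b_2=4>2, not a PF.
So 256 − 125 = 131 fail.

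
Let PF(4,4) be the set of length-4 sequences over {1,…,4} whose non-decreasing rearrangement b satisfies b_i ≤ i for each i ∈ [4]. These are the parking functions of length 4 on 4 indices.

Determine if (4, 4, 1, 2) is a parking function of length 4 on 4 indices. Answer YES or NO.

NO

Sorted: b = (1, 2, 4, 4).
  b_1=1 ≤ 1
  b_2=2 ≤ 2
  b_3=4 > 3
  fails at i=3 ⇒ NO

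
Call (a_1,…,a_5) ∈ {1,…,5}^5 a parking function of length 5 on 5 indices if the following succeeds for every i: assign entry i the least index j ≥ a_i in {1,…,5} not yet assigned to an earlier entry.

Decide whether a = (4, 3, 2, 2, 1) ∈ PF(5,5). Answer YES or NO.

YES

Rearranged: b = (1, 2, 2, 3, 4).
  b_1=1 ≤ 1
  b_2=2 ≤ 2
  b_3=2 ≤ 3
  b_4=3 ≤ 4
  b_5=4 ≤ 5
All bounds hold ⇒ YES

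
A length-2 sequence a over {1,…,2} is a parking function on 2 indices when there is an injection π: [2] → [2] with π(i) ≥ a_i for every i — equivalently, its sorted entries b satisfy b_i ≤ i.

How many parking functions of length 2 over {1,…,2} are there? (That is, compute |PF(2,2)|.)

3

|PF(2,2)| = (2−2+1)·(2+1)^(2−1) = 1×3 = 3 (Pollak)
E.g. (2,1) → sorted (1,2): b_i ≤ i ∀i, a PF.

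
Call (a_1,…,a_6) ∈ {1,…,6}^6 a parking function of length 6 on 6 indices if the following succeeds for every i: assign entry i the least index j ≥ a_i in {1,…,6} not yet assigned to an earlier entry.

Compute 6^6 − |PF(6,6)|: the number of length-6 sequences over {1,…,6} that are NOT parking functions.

|PF(6,6)| = (6+1−6)·(6+1)^{6−1} = 1×16807 = 16807 (Pollak)
One tuple (6,6,5,4,3,5) → sorted (3,4,5,5,6,6): b_1=3>1, not a PF.
So 46656 − 16807 = 29849 fail.

29849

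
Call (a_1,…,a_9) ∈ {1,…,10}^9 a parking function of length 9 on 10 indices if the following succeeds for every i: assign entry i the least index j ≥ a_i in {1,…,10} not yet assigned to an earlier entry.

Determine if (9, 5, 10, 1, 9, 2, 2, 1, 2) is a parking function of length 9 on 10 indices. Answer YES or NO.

NO

Order a: b = (1, 1, 2, 2, 2, 5, 9, 9, 10).
  b_1=1 ≤ 2
  b_2=1 ≤ 3
  b_3=2 ≤ 4
  b_4=2 ≤ 5
  b_5=2 ≤ 6
  b_6=5 ≤ 7
  b_7=9 > 8
  fails at i=7 ⇒ NO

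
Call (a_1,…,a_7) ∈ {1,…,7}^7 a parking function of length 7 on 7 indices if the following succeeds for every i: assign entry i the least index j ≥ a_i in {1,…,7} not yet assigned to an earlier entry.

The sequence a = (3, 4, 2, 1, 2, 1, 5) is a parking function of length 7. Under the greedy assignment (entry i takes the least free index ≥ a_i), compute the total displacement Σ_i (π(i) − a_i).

10

Σπ = 7·8/2 = 28 (π permutes [7]); Σa = 3+4+2+1+2+1+5 = 18; disp = 28−18 = 10.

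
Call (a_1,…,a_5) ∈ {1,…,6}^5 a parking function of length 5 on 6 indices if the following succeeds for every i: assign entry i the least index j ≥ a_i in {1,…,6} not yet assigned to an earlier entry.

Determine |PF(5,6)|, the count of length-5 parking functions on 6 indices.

|PF| = (6+1−5)·(6+1)^{5−1} = 2·2401 = 4802 (Pollak)
Check (5,6,1,1,1) → sorted (1,1,1,5,6): b_i ≤ 1+i ∀i, a PF.

4802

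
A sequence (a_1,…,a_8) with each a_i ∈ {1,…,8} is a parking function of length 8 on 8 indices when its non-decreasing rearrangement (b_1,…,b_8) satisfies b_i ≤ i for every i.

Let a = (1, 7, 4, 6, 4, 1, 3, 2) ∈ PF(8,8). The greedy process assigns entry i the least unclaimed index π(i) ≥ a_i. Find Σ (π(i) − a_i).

Σπ = 36 ({1..8} each once); Σa = 1+7+4+6+4+1+3+2 = 28; disp = 36−28 = 8.

8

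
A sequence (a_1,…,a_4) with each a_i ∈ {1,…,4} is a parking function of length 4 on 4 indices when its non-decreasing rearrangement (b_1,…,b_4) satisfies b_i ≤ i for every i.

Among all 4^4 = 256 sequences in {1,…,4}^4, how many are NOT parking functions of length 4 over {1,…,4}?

|PF| = (5−4)·5^(4−1) = 1×125 = 125 (Pollak)
One tuple (4,4,4,1) → sorted (1,4,4,4): b_2=4>2, not a PF.
Total 256; non-PF = 256−125 = 131

131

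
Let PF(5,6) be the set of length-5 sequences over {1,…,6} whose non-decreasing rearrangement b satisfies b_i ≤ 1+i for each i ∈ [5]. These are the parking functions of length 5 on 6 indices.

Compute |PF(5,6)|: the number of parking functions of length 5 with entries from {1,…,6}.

4802

|PF(5,6)| = (7−5)·7^(5−1) = 2×2401 = 4802 (Pollak)
E.g. (1,4,1,1,3) → sorted (1,1,1,3,4): b_i ≤ 1+i ∀i, a PF.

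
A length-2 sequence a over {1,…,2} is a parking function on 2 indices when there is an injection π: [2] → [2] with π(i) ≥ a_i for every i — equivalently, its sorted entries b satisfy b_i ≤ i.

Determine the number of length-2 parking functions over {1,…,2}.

Count = (2+1−2)·(2+1)^{2−1} = 1×3 = 3
Check (2,1) → sorted (1,2): b_i ≤ i ∀i, a PF.

3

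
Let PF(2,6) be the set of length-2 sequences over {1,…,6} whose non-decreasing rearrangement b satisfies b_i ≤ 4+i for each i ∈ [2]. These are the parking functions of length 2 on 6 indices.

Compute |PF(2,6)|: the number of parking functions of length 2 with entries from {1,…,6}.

35

|PF| = (6−2+1)·(6+1)^(2−1) = 5×7 = 35 (Konheim–Weiss)
E.g. (4,5) → sorted (4,5): b_i ≤ 4+i ∀i, a PF.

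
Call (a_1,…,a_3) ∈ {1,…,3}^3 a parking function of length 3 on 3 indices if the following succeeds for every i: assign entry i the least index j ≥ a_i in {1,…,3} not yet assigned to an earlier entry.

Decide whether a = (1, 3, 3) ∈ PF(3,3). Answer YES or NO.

Rearranged: b = (1, 3, 3).
  b_1=1 ≤ 1
  b_2=3 > 2
  fails at i=2 ⇒ NO

NO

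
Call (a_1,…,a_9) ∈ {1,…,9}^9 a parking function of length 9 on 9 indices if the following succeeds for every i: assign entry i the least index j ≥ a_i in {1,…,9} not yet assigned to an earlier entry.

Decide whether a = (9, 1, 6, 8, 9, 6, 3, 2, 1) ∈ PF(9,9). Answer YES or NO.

Order a: b = (1, 1, 2, 3, 6, 6, 8, 9, 9).
  b_1=1 ≤ 1
  b_2=1 ≤ 2
  b_3=2 ≤ 3
  b_4=3 ≤ 4
  b_5=6 > 5
  fails at i=5 ⇒ NO

NO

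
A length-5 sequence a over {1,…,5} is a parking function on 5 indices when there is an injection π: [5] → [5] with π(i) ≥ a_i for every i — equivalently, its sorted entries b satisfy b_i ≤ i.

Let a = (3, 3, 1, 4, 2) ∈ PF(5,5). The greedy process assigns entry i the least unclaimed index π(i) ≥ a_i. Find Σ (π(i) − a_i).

Σπ = 5·6/2 = 15 (π permutes [5]); Σa = 3+3+1+4+2 = 13; disp = 15−13 = 2.

2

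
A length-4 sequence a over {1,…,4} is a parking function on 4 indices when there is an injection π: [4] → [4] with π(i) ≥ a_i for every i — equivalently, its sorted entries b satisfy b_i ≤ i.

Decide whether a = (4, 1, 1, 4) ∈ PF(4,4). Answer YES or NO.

Rearranged: b = (1, 1, 4, 4).
  b_1=1 ≤ 1
  b_2=1 ≤ 2
  b_3=4 > 3
  fails at i=3 ⇒ NO

NO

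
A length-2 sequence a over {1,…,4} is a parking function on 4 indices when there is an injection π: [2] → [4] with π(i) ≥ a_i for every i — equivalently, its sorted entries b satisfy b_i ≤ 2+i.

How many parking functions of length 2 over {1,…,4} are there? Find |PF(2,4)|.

15

#PF = 3·5^1 = 3×5 = 15 (Pollak)
E.g. (2,1) → sorted (1,2): b_i ≤ 2+i ∀i, a PF.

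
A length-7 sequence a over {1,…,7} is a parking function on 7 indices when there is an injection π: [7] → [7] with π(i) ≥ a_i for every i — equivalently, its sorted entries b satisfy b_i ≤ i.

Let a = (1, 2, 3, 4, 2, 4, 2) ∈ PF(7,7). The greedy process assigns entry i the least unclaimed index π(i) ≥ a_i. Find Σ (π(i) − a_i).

Σπ = 7·8/2 = 28 (π permutes [7]); Σa = 1+2+3+4+2+4+2 = 18; disp = 28−18 = 10.

10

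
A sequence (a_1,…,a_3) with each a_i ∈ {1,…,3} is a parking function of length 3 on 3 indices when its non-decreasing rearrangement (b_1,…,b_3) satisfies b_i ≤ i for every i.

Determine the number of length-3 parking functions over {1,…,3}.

16

|PF(3,3)| = 1·4^2 = 1 · 16 = 16
Check (2,1,2) → sorted (1,2,2): b_i ≤ i ∀i, a PF.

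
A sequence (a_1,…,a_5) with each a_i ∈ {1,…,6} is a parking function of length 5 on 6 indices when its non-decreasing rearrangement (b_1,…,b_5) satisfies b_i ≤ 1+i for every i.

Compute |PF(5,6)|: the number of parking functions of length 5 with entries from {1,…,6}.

4802

Count = (7−5)·7^(5−1) = 2 · 2401 = 4802 (Pollak)
One tuple (4,2,3,3,2) → sorted (2,2,3,3,4): b_i ≤ 1+i ∀i, a PF.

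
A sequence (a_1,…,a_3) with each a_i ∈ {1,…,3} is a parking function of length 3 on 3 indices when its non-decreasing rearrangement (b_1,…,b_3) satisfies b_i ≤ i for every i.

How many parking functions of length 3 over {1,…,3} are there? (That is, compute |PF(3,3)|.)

#PF = (3−3+1)·(3+1)^(3−1) = 1 · 16 = 16 (Konheim–Weiss)
Check (3,2,1) → sorted (1,2,3): b_i ≤ i ∀i, a PF.

16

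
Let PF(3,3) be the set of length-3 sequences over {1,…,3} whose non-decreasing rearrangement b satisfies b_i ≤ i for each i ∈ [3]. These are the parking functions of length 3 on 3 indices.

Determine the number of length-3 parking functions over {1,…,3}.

|PF| = (3+1−3)·(3+1)^{3−1} = 1×16 = 16
One tuple (1,3,2) → sorted (1,2,3): b_i ≤ i ∀i, a PF.

16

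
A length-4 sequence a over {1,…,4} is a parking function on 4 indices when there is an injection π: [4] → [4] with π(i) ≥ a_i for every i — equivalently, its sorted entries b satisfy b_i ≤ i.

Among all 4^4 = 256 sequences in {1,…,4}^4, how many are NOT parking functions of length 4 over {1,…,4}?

|PF| = (4+1−4)·(4+1)^{4−1} = 1×125 = 125
E.g. (4,3,3,3) → sorted (3,3,3,4): b_1=3>1, not a PF.
Total 256; non-PF = 256−125 = 131

131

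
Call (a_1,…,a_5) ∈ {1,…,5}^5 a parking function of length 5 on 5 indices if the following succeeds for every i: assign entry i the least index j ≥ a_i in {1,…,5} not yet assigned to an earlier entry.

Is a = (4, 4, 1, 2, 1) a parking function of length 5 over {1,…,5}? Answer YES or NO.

Rearranged: b = (1, 1, 2, 4, 4).
  b_1=1 ≤ 1
  b_2=1 ≤ 2
  b_3=2 ≤ 3
  b_4=4 ≤ 4
  b_5=4 ≤ 5
All bounds hold ⇒ YES

YES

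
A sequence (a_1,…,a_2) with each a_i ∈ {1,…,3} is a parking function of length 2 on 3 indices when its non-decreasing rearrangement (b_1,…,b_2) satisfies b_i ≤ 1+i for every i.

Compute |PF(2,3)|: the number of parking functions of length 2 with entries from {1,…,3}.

|PF(2,3)| = 2·4^1 = 2×4 = 8 (Pollak)
Check (1,2) → sorted (1,2): b_i ≤ 1+i ∀i, a PF.

8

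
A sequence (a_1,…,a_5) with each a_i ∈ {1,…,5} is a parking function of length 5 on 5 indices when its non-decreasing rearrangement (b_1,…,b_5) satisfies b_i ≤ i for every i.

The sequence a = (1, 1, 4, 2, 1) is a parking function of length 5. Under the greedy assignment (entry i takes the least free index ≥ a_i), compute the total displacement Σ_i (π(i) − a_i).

Σπ(i) = 1+…+5 = 15; Σa = 1+1+4+2+1 = 9; disp = 15−9 = 6.

6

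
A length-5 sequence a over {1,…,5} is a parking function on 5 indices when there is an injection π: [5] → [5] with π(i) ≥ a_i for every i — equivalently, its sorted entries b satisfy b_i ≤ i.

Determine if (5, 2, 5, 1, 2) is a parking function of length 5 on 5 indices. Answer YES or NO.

Order a: b = (1, 2, 2, 5, 5).
  b_1=1 ≤ 1
  b_2=2 ≤ 2
  b_3=2 ≤ 3
  b_4=5 > 4
  fails at i=4 ⇒ NO

NO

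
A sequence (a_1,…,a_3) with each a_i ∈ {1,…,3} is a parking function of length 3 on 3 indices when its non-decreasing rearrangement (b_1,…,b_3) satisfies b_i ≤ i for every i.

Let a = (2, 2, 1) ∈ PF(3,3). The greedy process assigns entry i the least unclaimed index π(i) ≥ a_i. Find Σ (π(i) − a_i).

1

Σπ = 3·4/2 = 6 (π permutes [3]); Σa = 2+2+1 = 5; disp = 6−5 = 1.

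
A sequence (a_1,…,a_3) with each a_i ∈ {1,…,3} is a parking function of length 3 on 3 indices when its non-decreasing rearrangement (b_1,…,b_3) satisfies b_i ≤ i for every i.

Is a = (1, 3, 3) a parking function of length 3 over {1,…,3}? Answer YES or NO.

NO

Sorted: b = (1, 3, 3).
  b_1=1 ≤ 1
  b_2=3 > 2
  fails at i=2 ⇒ NO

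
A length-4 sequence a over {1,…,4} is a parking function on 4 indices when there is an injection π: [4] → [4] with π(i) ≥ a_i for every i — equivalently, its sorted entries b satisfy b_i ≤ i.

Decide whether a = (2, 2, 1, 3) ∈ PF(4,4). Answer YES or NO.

Sorted: b = (1, 2, 2, 3).
  b_1=1 ≤ 1
  b_2=2 ≤ 2
  b_3=2 ≤ 3
  b_4=3 ≤ 4
All bounds hold ⇒ YES

YES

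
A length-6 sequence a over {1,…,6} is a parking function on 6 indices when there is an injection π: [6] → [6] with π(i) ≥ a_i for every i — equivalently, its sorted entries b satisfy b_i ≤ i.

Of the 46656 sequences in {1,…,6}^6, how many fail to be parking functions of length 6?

|PF(6,6)| = 1·7^5 = 1 · 16807 = 16807
One tuple (1,5,5,1,6,6) → sorted (1,1,5,5,6,6): b_3=5>3, not a PF.
6^6 − 16807 = 46656 − 16807 = 29849

29849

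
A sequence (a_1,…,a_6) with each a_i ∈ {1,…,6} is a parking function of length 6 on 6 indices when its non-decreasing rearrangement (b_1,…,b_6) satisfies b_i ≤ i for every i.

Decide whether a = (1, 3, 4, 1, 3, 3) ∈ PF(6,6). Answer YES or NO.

Order a: b = (1, 1, 3, 3, 3, 4).
  b_1=1 ≤ 1
  b_2=1 ≤ 2
  b_3=3 ≤ 3
  b_4=3 ≤ 4
  b_5=3 ≤ 5
  b_6=4 ≤ 6
All bounds hold ⇒ YES

YES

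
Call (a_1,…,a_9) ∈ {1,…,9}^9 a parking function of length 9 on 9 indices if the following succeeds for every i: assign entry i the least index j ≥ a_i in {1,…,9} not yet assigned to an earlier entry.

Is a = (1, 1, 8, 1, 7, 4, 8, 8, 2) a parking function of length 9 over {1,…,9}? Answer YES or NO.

Sorted: b = (1, 1, 1, 2, 4, 7, 8, 8, 8).
  b_1=1 ≤ 1
  b_2=1 ≤ 2
  b_3=1 ≤ 3
  b_4=2 ≤ 4
  b_5=4 ≤ 5
  b_6=7 > 6
  fails at i=6 ⇒ NO

NO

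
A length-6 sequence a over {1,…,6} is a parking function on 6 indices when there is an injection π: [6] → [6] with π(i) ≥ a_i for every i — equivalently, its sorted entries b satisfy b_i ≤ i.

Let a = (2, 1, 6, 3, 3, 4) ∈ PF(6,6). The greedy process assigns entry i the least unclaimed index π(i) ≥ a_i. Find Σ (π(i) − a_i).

Σπ = 6·7/2 = 21 (π permutes [6]); Σa = 2+1+6+3+3+4 = 19; disp = 21−19 = 2.

2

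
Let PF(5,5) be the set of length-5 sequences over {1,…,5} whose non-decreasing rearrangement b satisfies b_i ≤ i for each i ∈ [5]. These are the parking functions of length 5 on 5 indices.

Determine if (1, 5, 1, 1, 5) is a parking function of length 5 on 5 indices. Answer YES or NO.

NO

Sorted: b = (1, 1, 1, 5, 5).
  b_1=1 ≤ 1
  b_2=1 ≤ 2
  b_3=1 ≤ 3
  b_4=5 > 4
  fails at i=4 ⇒ NO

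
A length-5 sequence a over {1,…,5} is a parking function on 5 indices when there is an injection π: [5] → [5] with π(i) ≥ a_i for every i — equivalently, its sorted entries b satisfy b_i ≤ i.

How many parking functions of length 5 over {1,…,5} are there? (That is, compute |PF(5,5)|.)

1296

#PF = (5−5+1)·(5+1)^(5−1) = 1×1296 = 1296 [KW]
Check (4,1,1,1,4) → sorted (1,1,1,4,4): b_i ≤ i ∀i, a PF.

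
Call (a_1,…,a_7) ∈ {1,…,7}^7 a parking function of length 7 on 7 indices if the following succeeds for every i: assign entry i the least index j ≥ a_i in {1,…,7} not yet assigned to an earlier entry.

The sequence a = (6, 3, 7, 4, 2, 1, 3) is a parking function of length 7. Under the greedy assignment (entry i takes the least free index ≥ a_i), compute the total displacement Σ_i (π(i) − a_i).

2

Σπ = 28 ({1..7} each once); Σa = 6+3+7+4+2+1+3 = 26; disp = 28−26 = 2.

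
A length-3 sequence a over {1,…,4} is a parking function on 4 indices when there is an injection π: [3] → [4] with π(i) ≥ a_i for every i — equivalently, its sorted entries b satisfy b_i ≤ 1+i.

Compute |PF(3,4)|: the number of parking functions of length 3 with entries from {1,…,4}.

Count = (5−3)·5^(3−1) = 2·25 = 50
Example (4,3,2) → sorted (2,3,4): b_i ≤ 1+i ∀i, a PF.

50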